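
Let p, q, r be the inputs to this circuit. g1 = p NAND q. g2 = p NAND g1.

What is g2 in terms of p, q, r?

g1 = p NAND q
g2 = p NAND g1 = p NAND (p NAND q)

p NAND (p NAND q)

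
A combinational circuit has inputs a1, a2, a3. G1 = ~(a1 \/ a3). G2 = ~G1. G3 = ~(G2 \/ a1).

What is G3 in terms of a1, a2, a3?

~(~(~(a1 \/ a3)) \/ a1)

G1 = ~(a1 \/ a3)
G2 = ~G1 = ~(~(a1 \/ a3))
G3 = ~(G2 \/ a1) = ~(~(~(a1 \/ a3)) \/ a1)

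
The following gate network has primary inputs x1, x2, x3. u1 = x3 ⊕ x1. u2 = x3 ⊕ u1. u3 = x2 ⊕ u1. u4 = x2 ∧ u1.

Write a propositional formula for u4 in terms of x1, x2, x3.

x2 ∧ (x3 ⊕ x1)

u1 = x3 ⊕ x1
u4 = x2 ∧ u1 = x2 ∧ (x3 ⊕ x1)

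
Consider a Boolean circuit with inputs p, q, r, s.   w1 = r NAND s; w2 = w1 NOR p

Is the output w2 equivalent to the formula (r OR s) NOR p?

No

w1 = r NAND s
w2 = w1 NOR p = (r NAND s) NOR p
At p=0, q=0, r=0, s=0: circuit gives 0, formula gives 1.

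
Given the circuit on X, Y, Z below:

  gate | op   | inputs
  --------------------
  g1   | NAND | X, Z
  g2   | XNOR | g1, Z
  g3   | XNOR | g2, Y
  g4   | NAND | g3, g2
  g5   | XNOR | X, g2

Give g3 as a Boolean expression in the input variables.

((X NAND Z) XNOR Z) XNOR Y

g1 = X NAND Z
g2 = g1 XNOR Z = (X NAND Z) XNOR Z
g3 = g2 XNOR Y = ((X NAND Z) XNOR Z) XNOR Y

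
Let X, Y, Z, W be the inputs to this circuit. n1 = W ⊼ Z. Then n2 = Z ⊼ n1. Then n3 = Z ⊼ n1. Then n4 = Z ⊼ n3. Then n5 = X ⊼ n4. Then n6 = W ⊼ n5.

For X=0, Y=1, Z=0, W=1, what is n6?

n1 = 1 ⊼ 0 = 1
n3 = 0 ⊼ 1 = 1
n4 = 0 ⊼ 1 = 1
n5 = 0 ⊼ 1 = 1
n6 = 1 ⊼ 1 = 0

0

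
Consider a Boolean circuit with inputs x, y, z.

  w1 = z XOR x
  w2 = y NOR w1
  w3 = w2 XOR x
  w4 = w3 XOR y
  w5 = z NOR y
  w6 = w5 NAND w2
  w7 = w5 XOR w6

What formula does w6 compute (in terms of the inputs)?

(z NOR y) NAND (y NOR (z XOR x))

w1 = z XOR x
w2 = y NOR w1 = y NOR (z XOR x)
w5 = z NOR y
w6 = w5 NAND w2 = (z NOR y) NAND (y NOR (z XOR x))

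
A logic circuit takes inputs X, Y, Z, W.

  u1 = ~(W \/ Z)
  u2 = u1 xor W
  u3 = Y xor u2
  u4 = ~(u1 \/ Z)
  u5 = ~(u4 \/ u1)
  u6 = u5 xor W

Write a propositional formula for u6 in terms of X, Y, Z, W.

u1 = ~(W \/ Z)
u4 = ~(u1 \/ Z) = ~((~(W \/ Z)) \/ Z)
u5 = ~(u4 \/ u1) = ~((~((~(W \/ Z)) \/ Z)) \/ (~(W \/ Z)))
u6 = u5 xor W = (~((~((~(W \/ Z)) \/ Z)) \/ (~(W \/ Z)))) xor W

(~((~((~(W \/ Z)) \/ Z)) \/ (~(W \/ Z)))) xor W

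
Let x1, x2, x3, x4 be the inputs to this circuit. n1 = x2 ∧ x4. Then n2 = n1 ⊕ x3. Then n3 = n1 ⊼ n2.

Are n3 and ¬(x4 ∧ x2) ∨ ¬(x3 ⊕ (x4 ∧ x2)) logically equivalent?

n1 = x2 ∧ x4
n2 = n1 ⊕ x3 = (x2 ∧ x4) ⊕ x3
n3 = n1 ⊼ n2 = (x2 ∧ x4) ⊼ ((x2 ∧ x4) ⊕ x3)
At x1=0, x2=1, x3=0, x4=1: circuit gives 0, formula gives 0.
At x1=0, x2=0, x3=0, x4=0: circuit gives 1, formula gives 1.
Agrees on all 16 inputs.

Yes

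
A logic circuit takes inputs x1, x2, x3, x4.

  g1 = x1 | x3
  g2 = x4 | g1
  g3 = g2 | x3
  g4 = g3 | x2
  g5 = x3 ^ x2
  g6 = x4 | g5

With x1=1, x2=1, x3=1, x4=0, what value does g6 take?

0

g5 = 1 ^ 1 = 0
g6 = 0 | 0 = 0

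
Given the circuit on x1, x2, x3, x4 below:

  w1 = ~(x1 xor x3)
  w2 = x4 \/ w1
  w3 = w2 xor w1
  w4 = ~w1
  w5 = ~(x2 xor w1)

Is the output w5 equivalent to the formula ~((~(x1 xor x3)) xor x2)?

Yes

w1 = ~(x1 xor x3)
w5 = ~(x2 xor w1) = ~(x2 xor (~(x1 xor x3)))
At x1=0, x2=0, x3=0, x4=0: circuit gives 0, formula gives 0.
At x1=0, x2=0, x3=1, x4=0: circuit gives 1, formula gives 1.
Agrees on all 16 inputs.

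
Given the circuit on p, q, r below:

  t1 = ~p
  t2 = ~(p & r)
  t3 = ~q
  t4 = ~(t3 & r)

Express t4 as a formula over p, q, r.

~(~q & r)

t3 = ~q
t4 = ~(t3 & r) = ~(~q & r)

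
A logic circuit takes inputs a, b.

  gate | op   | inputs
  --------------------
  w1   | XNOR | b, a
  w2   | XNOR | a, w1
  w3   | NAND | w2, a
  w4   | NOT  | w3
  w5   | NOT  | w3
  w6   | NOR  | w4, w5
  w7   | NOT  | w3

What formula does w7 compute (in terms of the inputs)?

w1 = b XNOR a
w2 = a XNOR w1 = a XNOR (b XNOR a)
w3 = w2 NAND a = (a XNOR (b XNOR a)) NAND a
w7 = NOT w3 = NOT ((a XNOR (b XNOR a)) NAND a)

NOT ((a XNOR (b XNOR a)) NAND a)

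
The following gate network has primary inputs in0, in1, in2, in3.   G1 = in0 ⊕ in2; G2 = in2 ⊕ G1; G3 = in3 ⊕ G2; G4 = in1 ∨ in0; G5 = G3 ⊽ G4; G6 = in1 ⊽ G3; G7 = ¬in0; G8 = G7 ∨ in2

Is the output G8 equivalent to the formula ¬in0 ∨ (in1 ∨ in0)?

No

G7 = ¬in0
G8 = G7 ∨ in2 = ¬in0 ∨ in2
At in0=1, in1=0, in2=0, in3=0: circuit gives 0, formula gives 1.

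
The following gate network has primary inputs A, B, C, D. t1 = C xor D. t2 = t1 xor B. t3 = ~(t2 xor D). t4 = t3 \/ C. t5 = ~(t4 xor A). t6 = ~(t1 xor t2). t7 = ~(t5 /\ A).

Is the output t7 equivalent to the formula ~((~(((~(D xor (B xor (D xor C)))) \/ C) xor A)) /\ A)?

t1 = C xor D
t2 = t1 xor B = (C xor D) xor B
t3 = ~(t2 xor D) = ~(((C xor D) xor B) xor D)
t4 = t3 \/ C = (~(((C xor D) xor B) xor D)) \/ C
t5 = ~(t4 xor A) = ~(((~(((C xor D) xor B) xor D)) \/ C) xor A)
t7 = ~(t5 /\ A) = ~((~(((~(((C xor D) xor B) xor D)) \/ C) xor A)) /\ A)
At A=1, B=0, C=0, D=0: circuit gives 0, formula gives 0.
At A=0, B=0, C=0, D=0: circuit gives 1, formula gives 1.
Agrees on all 16 inputs.

Yes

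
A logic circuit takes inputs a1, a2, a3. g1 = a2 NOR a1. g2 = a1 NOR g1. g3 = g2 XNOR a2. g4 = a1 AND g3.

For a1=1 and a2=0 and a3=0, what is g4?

1

g1 = 0 NOR 1 = 0
g2 = 1 NOR 0 = 0
g3 = 0 XNOR 0 = 1
g4 = 1 AND 1 = 1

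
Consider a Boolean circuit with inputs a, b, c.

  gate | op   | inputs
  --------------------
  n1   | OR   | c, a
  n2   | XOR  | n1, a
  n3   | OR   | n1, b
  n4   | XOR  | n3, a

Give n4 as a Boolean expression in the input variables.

n1 = c OR a
n3 = n1 OR b = (c OR a) OR b
n4 = n3 XOR a = ((c OR a) OR b) XOR a

((c OR a) OR b) XOR a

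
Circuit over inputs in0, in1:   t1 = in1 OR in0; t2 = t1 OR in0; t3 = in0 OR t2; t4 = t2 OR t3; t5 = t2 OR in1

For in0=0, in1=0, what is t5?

0

t1 = 0 OR 0 = 0
t2 = 0 OR 0 = 0
t5 = 0 OR 0 = 0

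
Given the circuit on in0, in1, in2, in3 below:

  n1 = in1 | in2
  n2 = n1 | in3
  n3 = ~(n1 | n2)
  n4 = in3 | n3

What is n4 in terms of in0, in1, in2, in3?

in3 | (~((in1 | in2) | ((in1 | in2) | in3)))

n1 = in1 | in2
n2 = n1 | in3 = (in1 | in2) | in3
n3 = ~(n1 | n2) = ~((in1 | in2) | ((in1 | in2) | in3))
n4 = in3 | n3 = in3 | (~((in1 | in2) | ((in1 | in2) | in3)))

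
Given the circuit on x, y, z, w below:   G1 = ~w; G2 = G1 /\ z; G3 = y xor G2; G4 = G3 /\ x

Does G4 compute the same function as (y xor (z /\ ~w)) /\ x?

G1 = ~w
G2 = G1 /\ z = ~w /\ z
G3 = y xor G2 = y xor (~w /\ z)
G4 = G3 /\ x = (y xor (~w /\ z)) /\ x
At x=0, y=0, z=0, w=0: circuit gives 0, formula gives 0.
At x=1, y=0, z=1, w=0: circuit gives 1, formula gives 1.
Agrees on all 16 inputs.

Yes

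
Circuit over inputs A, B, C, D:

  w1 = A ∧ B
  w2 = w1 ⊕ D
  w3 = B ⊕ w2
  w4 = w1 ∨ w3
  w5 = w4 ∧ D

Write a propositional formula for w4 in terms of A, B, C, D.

w1 = A ∧ B
w2 = w1 ⊕ D = (A ∧ B) ⊕ D
w3 = B ⊕ w2 = B ⊕ ((A ∧ B) ⊕ D)
w4 = w1 ∨ w3 = (A ∧ B) ∨ (B ⊕ ((A ∧ B) ⊕ D))

(A ∧ B) ∨ (B ⊕ ((A ∧ B) ⊕ D))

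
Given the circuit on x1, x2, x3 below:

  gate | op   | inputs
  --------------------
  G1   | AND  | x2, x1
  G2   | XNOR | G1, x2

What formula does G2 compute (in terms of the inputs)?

(x2 AND x1) XNOR x2

G1 = x2 AND x1
G2 = G1 XNOR x2 = (x2 AND x1) XNOR x2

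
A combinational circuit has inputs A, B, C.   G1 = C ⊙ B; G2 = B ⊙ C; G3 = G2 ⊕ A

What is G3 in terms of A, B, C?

(B ⊙ C) ⊕ A

G2 = B ⊙ C
G3 = G2 ⊕ A = (B ⊙ C) ⊕ A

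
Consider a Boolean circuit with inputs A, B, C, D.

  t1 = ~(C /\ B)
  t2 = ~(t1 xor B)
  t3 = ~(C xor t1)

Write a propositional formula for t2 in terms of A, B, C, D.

~((~(C /\ B)) xor B)

t1 = ~(C /\ B)
t2 = ~(t1 xor B) = ~((~(C /\ B)) xor B)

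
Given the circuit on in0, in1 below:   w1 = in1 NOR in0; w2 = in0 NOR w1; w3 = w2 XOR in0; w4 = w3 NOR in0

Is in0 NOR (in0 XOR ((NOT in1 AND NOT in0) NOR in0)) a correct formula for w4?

Yes

w1 = in1 NOR in0
w2 = in0 NOR w1 = in0 NOR (in1 NOR in0)
w3 = w2 XOR in0 = (in0 NOR (in1 NOR in0)) XOR in0
w4 = w3 NOR in0 = ((in0 NOR (in1 NOR in0)) XOR in0) NOR in0
At in0=0, in1=1: circuit gives 0, formula gives 0.
At in0=0, in1=0: circuit gives 1, formula gives 1.
Agrees on all 4 inputs.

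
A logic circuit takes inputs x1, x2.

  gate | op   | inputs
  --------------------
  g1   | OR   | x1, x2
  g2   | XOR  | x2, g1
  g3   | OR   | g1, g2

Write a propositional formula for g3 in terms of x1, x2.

(x1 OR x2) OR (x2 XOR (x1 OR x2))

g1 = x1 OR x2
g2 = x2 XOR g1 = x2 XOR (x1 OR x2)
g3 = g1 OR g2 = (x1 OR x2) OR (x2 XOR (x1 OR x2))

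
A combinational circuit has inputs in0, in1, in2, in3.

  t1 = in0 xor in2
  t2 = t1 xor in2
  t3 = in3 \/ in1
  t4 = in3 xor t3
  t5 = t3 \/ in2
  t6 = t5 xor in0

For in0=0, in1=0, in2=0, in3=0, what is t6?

0

t3 = 0 \/ 0 = 0
t5 = 0 \/ 0 = 0
t6 = 0 xor 0 = 0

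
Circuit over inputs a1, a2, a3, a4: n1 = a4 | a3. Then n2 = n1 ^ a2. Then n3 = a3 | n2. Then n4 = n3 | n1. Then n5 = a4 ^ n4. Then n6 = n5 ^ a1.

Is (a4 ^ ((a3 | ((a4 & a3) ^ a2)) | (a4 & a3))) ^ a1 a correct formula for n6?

No

n1 = a4 | a3
n2 = n1 ^ a2 = (a4 | a3) ^ a2
n3 = a3 | n2 = a3 | ((a4 | a3) ^ a2)
n4 = n3 | n1 = (a3 | ((a4 | a3) ^ a2)) | (a4 | a3)
n5 = a4 ^ n4 = a4 ^ ((a3 | ((a4 | a3) ^ a2)) | (a4 | a3))
n6 = n5 ^ a1 = (a4 ^ ((a3 | ((a4 | a3) ^ a2)) | (a4 | a3))) ^ a1
At a1=0, a2=0, a3=0, a4=1: circuit gives 0, formula gives 1.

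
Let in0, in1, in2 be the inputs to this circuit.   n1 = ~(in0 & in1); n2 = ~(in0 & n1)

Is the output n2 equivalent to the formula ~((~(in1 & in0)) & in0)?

n1 = ~(in0 & in1)
n2 = ~(in0 & n1) = ~(in0 & (~(in0 & in1)))
At in0=1, in1=0, in2=0: circuit gives 0, formula gives 0.
At in0=0, in1=0, in2=0: circuit gives 1, formula gives 1.
Agrees on all 8 inputs.

Yes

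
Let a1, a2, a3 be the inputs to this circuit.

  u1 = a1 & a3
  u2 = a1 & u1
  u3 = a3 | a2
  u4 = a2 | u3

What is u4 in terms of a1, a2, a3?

a2 | (a3 | a2)

u3 = a3 | a2
u4 = a2 | u3 = a2 | (a3 | a2)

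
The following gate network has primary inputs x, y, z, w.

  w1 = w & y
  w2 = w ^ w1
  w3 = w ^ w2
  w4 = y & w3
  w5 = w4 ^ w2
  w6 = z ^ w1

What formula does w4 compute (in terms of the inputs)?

w1 = w & y
w2 = w ^ w1 = w ^ (w & y)
w3 = w ^ w2 = w ^ (w ^ (w & y))
w4 = y & w3 = y & (w ^ (w ^ (w & y)))

y & (w ^ (w ^ (w & y)))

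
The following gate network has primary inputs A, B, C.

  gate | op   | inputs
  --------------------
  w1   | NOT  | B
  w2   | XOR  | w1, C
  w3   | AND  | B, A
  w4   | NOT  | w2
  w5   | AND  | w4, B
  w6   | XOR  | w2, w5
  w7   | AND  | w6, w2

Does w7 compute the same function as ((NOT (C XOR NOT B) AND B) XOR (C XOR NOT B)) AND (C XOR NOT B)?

Yes

w1 = NOT B
w2 = w1 XOR C = NOT B XOR C
w4 = NOT w2 = NOT (NOT B XOR C)
w5 = w4 AND B = NOT (NOT B XOR C) AND B
w6 = w2 XOR w5 = (NOT B XOR C) XOR (NOT (NOT B XOR C) AND B)
w7 = w6 AND w2 = ((NOT B XOR C) XOR (NOT (NOT B XOR C) AND B)) AND (NOT B XOR C)
At A=0, B=0, C=1: circuit gives 0, formula gives 0.
At A=0, B=0, C=0: circuit gives 1, formula gives 1.
Agrees on all 8 inputs.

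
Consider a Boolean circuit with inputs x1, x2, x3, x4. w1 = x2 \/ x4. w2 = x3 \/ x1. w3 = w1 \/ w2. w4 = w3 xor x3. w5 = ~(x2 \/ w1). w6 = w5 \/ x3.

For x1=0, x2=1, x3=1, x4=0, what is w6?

1

w1 = 1 \/ 0 = 1
w5 = ~(1 \/ 1) = 0
w6 = 0 \/ 1 = 1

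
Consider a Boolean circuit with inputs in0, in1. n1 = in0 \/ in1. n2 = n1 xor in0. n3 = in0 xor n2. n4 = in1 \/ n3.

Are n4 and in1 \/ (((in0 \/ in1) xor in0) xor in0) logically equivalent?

Yes

n1 = in0 \/ in1
n2 = n1 xor in0 = (in0 \/ in1) xor in0
n3 = in0 xor n2 = in0 xor ((in0 \/ in1) xor in0)
n4 = in1 \/ n3 = in1 \/ (in0 xor ((in0 \/ in1) xor in0))
At in0=0, in1=0: circuit gives 0, formula gives 0.
At in0=0, in1=1: circuit gives 1, formula gives 1.
Agrees on all 4 inputs.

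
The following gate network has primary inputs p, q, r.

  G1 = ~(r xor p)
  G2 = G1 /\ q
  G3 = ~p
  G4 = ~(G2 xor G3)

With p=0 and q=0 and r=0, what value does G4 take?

G1 = ~(0 xor 0) = 1
G2 = 1 /\ 0 = 0
G3 = ~0 = 1
G4 = ~(0 xor 1) = 0

0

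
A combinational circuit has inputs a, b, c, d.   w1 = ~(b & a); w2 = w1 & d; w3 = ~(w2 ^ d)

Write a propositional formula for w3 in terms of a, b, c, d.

~(((~(b & a)) & d) ^ d)

w1 = ~(b & a)
w2 = w1 & d = (~(b & a)) & d
w3 = ~(w2 ^ d) = ~(((~(b & a)) & d) ^ d)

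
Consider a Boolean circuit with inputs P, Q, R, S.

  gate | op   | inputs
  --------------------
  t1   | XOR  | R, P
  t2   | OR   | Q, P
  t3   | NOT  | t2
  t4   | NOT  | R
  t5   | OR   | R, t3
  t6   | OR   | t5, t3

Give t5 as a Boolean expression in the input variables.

t2 = Q OR P
t3 = NOT t2 = NOT (Q OR P)
t5 = R OR t3 = R OR NOT (Q OR P)

R OR NOT (Q OR P)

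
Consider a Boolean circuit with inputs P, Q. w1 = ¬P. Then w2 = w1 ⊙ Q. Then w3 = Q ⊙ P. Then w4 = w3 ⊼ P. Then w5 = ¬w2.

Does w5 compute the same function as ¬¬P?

w1 = ¬P
w2 = w1 ⊙ Q = ¬P ⊙ Q
w5 = ¬w2 = ¬(¬P ⊙ Q)
At P=0, Q=0: circuit gives 1, formula gives 0.

No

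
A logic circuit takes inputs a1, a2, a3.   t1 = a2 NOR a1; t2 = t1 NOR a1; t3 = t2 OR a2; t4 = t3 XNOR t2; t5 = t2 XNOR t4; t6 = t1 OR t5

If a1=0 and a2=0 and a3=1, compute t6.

t1 = 0 NOR 0 = 1
t2 = 1 NOR 0 = 0
t3 = 0 OR 0 = 0
t4 = 0 XNOR 0 = 1
t5 = 0 XNOR 1 = 0
t6 = 1 OR 0 = 1

1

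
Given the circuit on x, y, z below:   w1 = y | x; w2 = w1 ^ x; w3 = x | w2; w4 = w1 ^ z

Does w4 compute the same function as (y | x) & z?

w1 = y | x
w4 = w1 ^ z = (y | x) ^ z
At x=0, y=0, z=1: circuit gives 1, formula gives 0.

No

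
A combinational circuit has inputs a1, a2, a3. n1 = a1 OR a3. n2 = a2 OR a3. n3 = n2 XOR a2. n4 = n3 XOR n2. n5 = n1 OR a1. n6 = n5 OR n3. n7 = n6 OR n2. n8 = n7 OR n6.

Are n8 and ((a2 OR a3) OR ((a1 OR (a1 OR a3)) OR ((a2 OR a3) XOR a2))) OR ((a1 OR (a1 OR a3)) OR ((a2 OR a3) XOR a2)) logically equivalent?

n1 = a1 OR a3
n2 = a2 OR a3
n3 = n2 XOR a2 = (a2 OR a3) XOR a2
n5 = n1 OR a1 = (a1 OR a3) OR a1
n6 = n5 OR n3 = ((a1 OR a3) OR a1) OR ((a2 OR a3) XOR a2)
n7 = n6 OR n2 = (((a1 OR a3) OR a1) OR ((a2 OR a3) XOR a2)) OR (a2 OR a3)
n8 = n7 OR n6 = ((((a1 OR a3) OR a1) OR ((a2 OR a3) XOR a2)) OR (a2 OR a3)) OR (((a1 OR a3) OR a1) OR ((a2 OR a3) XOR a2))
At a1=0, a2=0, a3=0: circuit gives 0, formula gives 0.
At a1=0, a2=0, a3=1: circuit gives 1, formula gives 1.
Agrees on all 8 inputs.

Yes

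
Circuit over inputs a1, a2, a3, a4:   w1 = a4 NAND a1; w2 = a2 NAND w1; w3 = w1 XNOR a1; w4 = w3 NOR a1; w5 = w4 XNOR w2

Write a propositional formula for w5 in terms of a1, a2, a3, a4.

(((a4 NAND a1) XNOR a1) NOR a1) XNOR (a2 NAND (a4 NAND a1))

w1 = a4 NAND a1
w2 = a2 NAND w1 = a2 NAND (a4 NAND a1)
w3 = w1 XNOR a1 = (a4 NAND a1) XNOR a1
w4 = w3 NOR a1 = ((a4 NAND a1) XNOR a1) NOR a1
w5 = w4 XNOR w2 = (((a4 NAND a1) XNOR a1) NOR a1) XNOR (a2 NAND (a4 NAND a1))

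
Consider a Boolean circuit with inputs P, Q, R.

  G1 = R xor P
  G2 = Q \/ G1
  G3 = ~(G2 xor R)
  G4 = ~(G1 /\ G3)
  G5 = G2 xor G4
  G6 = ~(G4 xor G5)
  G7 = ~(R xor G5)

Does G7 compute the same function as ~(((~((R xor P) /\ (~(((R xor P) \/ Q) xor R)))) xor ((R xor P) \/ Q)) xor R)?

Yes

G1 = R xor P
G2 = Q \/ G1 = Q \/ (R xor P)
G3 = ~(G2 xor R) = ~((Q \/ (R xor P)) xor R)
G4 = ~(G1 /\ G3) = ~((R xor P) /\ (~((Q \/ (R xor P)) xor R)))
G5 = G2 xor G4 = (Q \/ (R xor P)) xor (~((R xor P) /\ (~((Q \/ (R xor P)) xor R))))
G7 = ~(R xor G5) = ~(R xor ((Q \/ (R xor P)) xor (~((R xor P) /\ (~((Q \/ (R xor P)) xor R))))))
At P=0, Q=0, R=0: circuit gives 0, formula gives 0.
At P=0, Q=0, R=1: circuit gives 1, formula gives 1.
Agrees on all 8 inputs.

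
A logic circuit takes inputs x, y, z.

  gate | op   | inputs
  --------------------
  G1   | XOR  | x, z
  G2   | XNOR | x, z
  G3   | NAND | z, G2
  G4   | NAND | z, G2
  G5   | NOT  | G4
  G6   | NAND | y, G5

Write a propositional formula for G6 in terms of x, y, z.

y NAND NOT (z NAND (x XNOR z))

G2 = x XNOR z
G4 = z NAND G2 = z NAND (x XNOR z)
G5 = NOT G4 = NOT (z NAND (x XNOR z))
G6 = y NAND G5 = y NAND NOT (z NAND (x XNOR z))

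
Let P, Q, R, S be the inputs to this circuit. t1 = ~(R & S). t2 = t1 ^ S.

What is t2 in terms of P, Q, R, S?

t1 = ~(R & S)
t2 = t1 ^ S = (~(R & S)) ^ S

(~(R & S)) ^ S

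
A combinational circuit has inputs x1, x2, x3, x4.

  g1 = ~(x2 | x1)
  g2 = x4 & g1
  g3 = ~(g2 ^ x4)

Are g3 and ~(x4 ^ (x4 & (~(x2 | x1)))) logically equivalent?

Yes

g1 = ~(x2 | x1)
g2 = x4 & g1 = x4 & (~(x2 | x1))
g3 = ~(g2 ^ x4) = ~((x4 & (~(x2 | x1))) ^ x4)
At x1=0, x2=1, x3=0, x4=1: circuit gives 0, formula gives 0.
At x1=0, x2=0, x3=0, x4=0: circuit gives 1, formula gives 1.
Agrees on all 16 inputs.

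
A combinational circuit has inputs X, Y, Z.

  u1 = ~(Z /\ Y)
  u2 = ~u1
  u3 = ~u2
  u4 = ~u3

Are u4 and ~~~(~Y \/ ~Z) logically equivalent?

Yes

u1 = ~(Z /\ Y)
u2 = ~u1 = ~(~(Z /\ Y))
u3 = ~u2 = ~~(~(Z /\ Y))
u4 = ~u3 = ~~~(~(Z /\ Y))
At X=0, Y=0, Z=0: circuit gives 0, formula gives 0.
At X=0, Y=1, Z=1: circuit gives 1, formula gives 1.
Agrees on all 8 inputs.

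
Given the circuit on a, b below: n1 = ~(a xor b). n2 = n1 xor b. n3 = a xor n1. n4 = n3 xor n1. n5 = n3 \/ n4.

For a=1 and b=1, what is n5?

n1 = ~(1 xor 1) = 1
n3 = 1 xor 1 = 0
n4 = 0 xor 1 = 1
n5 = 0 \/ 1 = 1

1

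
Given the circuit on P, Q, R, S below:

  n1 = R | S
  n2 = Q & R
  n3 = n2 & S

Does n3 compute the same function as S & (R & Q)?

Yes

n2 = Q & R
n3 = n2 & S = (Q & R) & S
At P=0, Q=0, R=0, S=0: circuit gives 0, formula gives 0.
At P=0, Q=1, R=1, S=1: circuit gives 1, formula gives 1.
Agrees on all 16 inputs.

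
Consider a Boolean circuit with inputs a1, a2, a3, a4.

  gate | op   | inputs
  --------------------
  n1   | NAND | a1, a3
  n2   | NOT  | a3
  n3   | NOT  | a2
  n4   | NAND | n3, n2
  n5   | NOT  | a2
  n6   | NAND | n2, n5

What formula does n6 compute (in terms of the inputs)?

n2 = NOT a3
n5 = NOT a2
n6 = n2 NAND n5 = NOT a3 NAND NOT a2

NOT a3 NAND NOT a2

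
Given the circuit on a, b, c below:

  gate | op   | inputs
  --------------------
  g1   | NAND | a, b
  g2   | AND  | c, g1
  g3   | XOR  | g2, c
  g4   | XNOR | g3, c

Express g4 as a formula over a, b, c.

((c AND (a NAND b)) XOR c) XNOR c

g1 = a NAND b
g2 = c AND g1 = c AND (a NAND b)
g3 = g2 XOR c = (c AND (a NAND b)) XOR c
g4 = g3 XNOR c = ((c AND (a NAND b)) XOR c) XNOR c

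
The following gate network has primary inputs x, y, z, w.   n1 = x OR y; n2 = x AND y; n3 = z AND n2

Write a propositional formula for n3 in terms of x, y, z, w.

z AND (x AND y)

n2 = x AND y
n3 = z AND n2 = z AND (x AND y)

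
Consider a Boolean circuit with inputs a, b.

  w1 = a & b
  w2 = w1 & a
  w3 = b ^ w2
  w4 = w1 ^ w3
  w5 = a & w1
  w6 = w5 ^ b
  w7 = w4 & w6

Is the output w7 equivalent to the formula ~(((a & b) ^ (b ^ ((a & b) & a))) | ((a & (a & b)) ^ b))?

No

w1 = a & b
w2 = w1 & a = (a & b) & a
w3 = b ^ w2 = b ^ ((a & b) & a)
w4 = w1 ^ w3 = (a & b) ^ (b ^ ((a & b) & a))
w5 = a & w1 = a & (a & b)
w6 = w5 ^ b = (a & (a & b)) ^ b
w7 = w4 & w6 = ((a & b) ^ (b ^ ((a & b) & a))) & ((a & (a & b)) ^ b)
At a=0, b=0: circuit gives 0, formula gives 1.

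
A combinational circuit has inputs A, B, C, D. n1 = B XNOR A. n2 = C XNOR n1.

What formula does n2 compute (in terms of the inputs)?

C XNOR (B XNOR A)

n1 = B XNOR A
n2 = C XNOR n1 = C XNOR (B XNOR A)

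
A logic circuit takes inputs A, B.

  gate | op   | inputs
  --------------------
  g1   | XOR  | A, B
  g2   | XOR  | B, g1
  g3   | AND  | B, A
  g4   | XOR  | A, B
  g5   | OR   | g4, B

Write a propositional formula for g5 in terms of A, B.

g4 = A XOR B
g5 = g4 OR B = (A XOR B) OR B

(A XOR B) OR B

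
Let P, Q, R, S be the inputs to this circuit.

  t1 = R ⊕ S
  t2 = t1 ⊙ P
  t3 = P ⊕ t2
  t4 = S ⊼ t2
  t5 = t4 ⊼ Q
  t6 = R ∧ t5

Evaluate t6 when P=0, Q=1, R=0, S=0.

0

t1 = 0 ⊕ 0 = 0
t2 = 0 ⊙ 0 = 1
t4 = 0 ⊼ 1 = 1
t5 = 1 ⊼ 1 = 0
t6 = 0 ∧ 0 = 0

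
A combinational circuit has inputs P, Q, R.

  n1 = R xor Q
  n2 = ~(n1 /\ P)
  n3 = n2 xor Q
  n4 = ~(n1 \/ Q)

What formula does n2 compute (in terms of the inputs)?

~((R xor Q) /\ P)

n1 = R xor Q
n2 = ~(n1 /\ P) = ~((R xor Q) /\ P)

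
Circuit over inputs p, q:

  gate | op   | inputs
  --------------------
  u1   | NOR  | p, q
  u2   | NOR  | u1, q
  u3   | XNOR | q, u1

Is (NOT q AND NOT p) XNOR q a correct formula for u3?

u1 = p NOR q
u3 = q XNOR u1 = q XNOR (p NOR q)
At p=0, q=0: circuit gives 0, formula gives 0.
At p=1, q=0: circuit gives 1, formula gives 1.
Agrees on all 4 inputs.

Yes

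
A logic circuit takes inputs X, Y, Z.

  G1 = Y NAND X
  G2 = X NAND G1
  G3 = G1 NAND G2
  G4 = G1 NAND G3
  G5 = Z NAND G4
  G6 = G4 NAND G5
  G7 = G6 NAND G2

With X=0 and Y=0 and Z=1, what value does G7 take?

0

G1 = 0 NAND 0 = 1
G2 = 0 NAND 1 = 1
G3 = 1 NAND 1 = 0
G4 = 1 NAND 0 = 1
G5 = 1 NAND 1 = 0
G6 = 1 NAND 0 = 1
G7 = 1 NAND 1 = 0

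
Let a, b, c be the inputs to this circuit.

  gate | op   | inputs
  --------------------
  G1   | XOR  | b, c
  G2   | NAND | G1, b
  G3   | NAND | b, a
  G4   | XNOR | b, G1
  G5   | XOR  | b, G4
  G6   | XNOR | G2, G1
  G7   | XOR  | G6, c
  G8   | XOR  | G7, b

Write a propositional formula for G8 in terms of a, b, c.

G1 = b XOR c
G2 = G1 NAND b = (b XOR c) NAND b
G6 = G2 XNOR G1 = ((b XOR c) NAND b) XNOR (b XOR c)
G7 = G6 XOR c = (((b XOR c) NAND b) XNOR (b XOR c)) XOR c
G8 = G7 XOR b = ((((b XOR c) NAND b) XNOR (b XOR c)) XOR c) XOR b

((((b XOR c) NAND b) XNOR (b XOR c)) XOR c) XOR b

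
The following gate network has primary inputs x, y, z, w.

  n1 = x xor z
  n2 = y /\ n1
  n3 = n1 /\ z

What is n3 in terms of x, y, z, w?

(x xor z) /\ z

n1 = x xor z
n3 = n1 /\ z = (x xor z) /\ z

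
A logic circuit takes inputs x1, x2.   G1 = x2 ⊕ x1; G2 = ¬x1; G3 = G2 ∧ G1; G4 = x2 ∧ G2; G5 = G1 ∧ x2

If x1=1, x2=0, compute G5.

0

G1 = 0 ⊕ 1 = 1
G5 = 1 ∧ 0 = 0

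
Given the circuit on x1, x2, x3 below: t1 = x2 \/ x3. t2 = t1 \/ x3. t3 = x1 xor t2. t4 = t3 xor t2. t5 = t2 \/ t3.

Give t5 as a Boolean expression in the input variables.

((x2 \/ x3) \/ x3) \/ (x1 xor ((x2 \/ x3) \/ x3))

t1 = x2 \/ x3
t2 = t1 \/ x3 = (x2 \/ x3) \/ x3
t3 = x1 xor t2 = x1 xor ((x2 \/ x3) \/ x3)
t5 = t2 \/ t3 = ((x2 \/ x3) \/ x3) \/ (x1 xor ((x2 \/ x3) \/ x3))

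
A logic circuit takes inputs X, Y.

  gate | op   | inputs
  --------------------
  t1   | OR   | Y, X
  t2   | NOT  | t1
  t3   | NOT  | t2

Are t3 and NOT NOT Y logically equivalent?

t1 = Y OR X
t2 = NOT t1 = NOT (Y OR X)
t3 = NOT t2 = NOT NOT (Y OR X)
At X=1, Y=0: circuit gives 1, formula gives 0.

No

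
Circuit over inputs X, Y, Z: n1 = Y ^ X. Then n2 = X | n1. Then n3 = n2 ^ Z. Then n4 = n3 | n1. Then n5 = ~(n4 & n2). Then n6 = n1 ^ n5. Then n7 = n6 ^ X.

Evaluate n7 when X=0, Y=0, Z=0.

n1 = 0 ^ 0 = 0
n2 = 0 | 0 = 0
n3 = 0 ^ 0 = 0
n4 = 0 | 0 = 0
n5 = ~(0 & 0) = 1
n6 = 0 ^ 1 = 1
n7 = 1 ^ 0 = 1

1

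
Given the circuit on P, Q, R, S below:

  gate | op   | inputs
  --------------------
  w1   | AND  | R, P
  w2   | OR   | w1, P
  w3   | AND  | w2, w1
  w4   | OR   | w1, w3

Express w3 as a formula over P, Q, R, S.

w1 = R AND P
w2 = w1 OR P = (R AND P) OR P
w3 = w2 AND w1 = ((R AND P) OR P) AND (R AND P)

((R AND P) OR P) AND (R AND P)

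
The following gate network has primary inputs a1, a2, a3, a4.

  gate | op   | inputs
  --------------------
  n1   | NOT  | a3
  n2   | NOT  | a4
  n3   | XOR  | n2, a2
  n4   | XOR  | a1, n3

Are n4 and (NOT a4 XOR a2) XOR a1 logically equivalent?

Yes

n2 = NOT a4
n3 = n2 XOR a2 = NOT a4 XOR a2
n4 = a1 XOR n3 = a1 XOR (NOT a4 XOR a2)
At a1=0, a2=0, a3=0, a4=1: circuit gives 0, formula gives 0.
At a1=0, a2=0, a3=0, a4=0: circuit gives 1, formula gives 1.
Agrees on all 16 inputs.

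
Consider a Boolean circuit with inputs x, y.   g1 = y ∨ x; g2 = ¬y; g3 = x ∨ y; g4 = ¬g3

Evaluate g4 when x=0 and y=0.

g3 = 0 ∨ 0 = 0
g4 = ¬0 = 1

1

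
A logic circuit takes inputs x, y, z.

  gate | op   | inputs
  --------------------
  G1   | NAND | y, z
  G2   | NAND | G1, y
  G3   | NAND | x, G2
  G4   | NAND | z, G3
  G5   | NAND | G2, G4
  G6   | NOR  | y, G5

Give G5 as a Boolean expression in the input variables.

G1 = y NAND z
G2 = G1 NAND y = (y NAND z) NAND y
G3 = x NAND G2 = x NAND ((y NAND z) NAND y)
G4 = z NAND G3 = z NAND (x NAND ((y NAND z) NAND y))
G5 = G2 NAND G4 = ((y NAND z) NAND y) NAND (z NAND (x NAND ((y NAND z) NAND y)))

((y NAND z) NAND y) NAND (z NAND (x NAND ((y NAND z) NAND y)))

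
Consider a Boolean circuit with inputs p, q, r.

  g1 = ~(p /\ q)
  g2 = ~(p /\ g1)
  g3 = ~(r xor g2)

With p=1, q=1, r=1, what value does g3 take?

1

g1 = ~(1 /\ 1) = 0
g2 = ~(1 /\ 0) = 1
g3 = ~(1 xor 1) = 1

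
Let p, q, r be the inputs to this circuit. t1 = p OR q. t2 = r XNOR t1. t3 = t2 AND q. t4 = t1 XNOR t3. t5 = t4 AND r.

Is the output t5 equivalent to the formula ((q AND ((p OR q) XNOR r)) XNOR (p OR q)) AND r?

t1 = p OR q
t2 = r XNOR t1 = r XNOR (p OR q)
t3 = t2 AND q = (r XNOR (p OR q)) AND q
t4 = t1 XNOR t3 = (p OR q) XNOR ((r XNOR (p OR q)) AND q)
t5 = t4 AND r = ((p OR q) XNOR ((r XNOR (p OR q)) AND q)) AND r
At p=0, q=0, r=0: circuit gives 0, formula gives 0.
At p=0, q=0, r=1: circuit gives 1, formula gives 1.
Agrees on all 8 inputs.

Yes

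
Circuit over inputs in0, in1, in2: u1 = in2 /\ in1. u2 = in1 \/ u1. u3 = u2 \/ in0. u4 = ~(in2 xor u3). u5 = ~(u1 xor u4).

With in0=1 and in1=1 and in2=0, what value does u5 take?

1

u1 = 0 /\ 1 = 0
u2 = 1 \/ 0 = 1
u3 = 1 \/ 1 = 1
u4 = ~(0 xor 1) = 0
u5 = ~(0 xor 0) = 1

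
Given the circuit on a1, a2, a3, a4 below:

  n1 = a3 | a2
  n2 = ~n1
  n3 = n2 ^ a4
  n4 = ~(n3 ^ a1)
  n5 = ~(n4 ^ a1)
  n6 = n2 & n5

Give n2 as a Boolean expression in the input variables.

n1 = a3 | a2
n2 = ~n1 = ~(a3 | a2)

~(a3 | a2)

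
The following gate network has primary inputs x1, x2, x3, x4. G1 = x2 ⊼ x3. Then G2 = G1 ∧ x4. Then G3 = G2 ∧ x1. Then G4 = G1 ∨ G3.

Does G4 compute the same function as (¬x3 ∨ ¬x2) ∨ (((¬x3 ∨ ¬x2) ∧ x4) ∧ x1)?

G1 = x2 ⊼ x3
G2 = G1 ∧ x4 = (x2 ⊼ x3) ∧ x4
G3 = G2 ∧ x1 = ((x2 ⊼ x3) ∧ x4) ∧ x1
G4 = G1 ∨ G3 = (x2 ⊼ x3) ∨ (((x2 ⊼ x3) ∧ x4) ∧ x1)
At x1=0, x2=1, x3=1, x4=0: circuit gives 0, formula gives 0.
At x1=0, x2=0, x3=0, x4=0: circuit gives 1, formula gives 1.
Agrees on all 16 inputs.

Yes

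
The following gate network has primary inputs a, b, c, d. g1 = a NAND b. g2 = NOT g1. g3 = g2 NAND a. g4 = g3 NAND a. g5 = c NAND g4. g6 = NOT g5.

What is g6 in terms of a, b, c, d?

g1 = a NAND b
g2 = NOT g1 = NOT (a NAND b)
g3 = g2 NAND a = NOT (a NAND b) NAND a
g4 = g3 NAND a = (NOT (a NAND b) NAND a) NAND a
g5 = c NAND g4 = c NAND ((NOT (a NAND b) NAND a) NAND a)
g6 = NOT g5 = NOT (c NAND ((NOT (a NAND b) NAND a) NAND a))

NOT (c NAND ((NOT (a NAND b) NAND a) NAND a))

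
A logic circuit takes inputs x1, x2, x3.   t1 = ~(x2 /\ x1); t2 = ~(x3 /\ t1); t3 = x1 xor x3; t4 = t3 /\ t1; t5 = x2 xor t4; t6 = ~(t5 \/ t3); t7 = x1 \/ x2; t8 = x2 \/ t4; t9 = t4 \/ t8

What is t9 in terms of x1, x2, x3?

t1 = ~(x2 /\ x1)
t3 = x1 xor x3
t4 = t3 /\ t1 = (x1 xor x3) /\ (~(x2 /\ x1))
t8 = x2 \/ t4 = x2 \/ ((x1 xor x3) /\ (~(x2 /\ x1)))
t9 = t4 \/ t8 = ((x1 xor x3) /\ (~(x2 /\ x1))) \/ (x2 \/ ((x1 xor x3) /\ (~(x2 /\ x1))))

((x1 xor x3) /\ (~(x2 /\ x1))) \/ (x2 \/ ((x1 xor x3) /\ (~(x2 /\ x1))))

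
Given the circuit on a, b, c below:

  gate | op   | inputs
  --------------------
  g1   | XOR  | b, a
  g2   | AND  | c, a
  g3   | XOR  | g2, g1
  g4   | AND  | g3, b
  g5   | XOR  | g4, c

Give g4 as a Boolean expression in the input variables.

((c AND a) XOR (b XOR a)) AND b

g1 = b XOR a
g2 = c AND a
g3 = g2 XOR g1 = (c AND a) XOR (b XOR a)
g4 = g3 AND b = ((c AND a) XOR (b XOR a)) AND b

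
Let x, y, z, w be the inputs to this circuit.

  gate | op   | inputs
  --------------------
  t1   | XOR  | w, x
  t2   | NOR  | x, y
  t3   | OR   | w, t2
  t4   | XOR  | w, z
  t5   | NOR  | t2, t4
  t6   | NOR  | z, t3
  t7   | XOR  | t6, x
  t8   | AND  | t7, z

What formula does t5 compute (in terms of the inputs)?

t2 = x NOR y
t4 = w XOR z
t5 = t2 NOR t4 = (x NOR y) NOR (w XOR z)

(x NOR y) NOR (w XOR z)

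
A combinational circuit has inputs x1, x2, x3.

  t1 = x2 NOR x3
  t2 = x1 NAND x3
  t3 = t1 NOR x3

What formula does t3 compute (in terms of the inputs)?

t1 = x2 NOR x3
t3 = t1 NOR x3 = (x2 NOR x3) NOR x3

(x2 NOR x3) NOR x3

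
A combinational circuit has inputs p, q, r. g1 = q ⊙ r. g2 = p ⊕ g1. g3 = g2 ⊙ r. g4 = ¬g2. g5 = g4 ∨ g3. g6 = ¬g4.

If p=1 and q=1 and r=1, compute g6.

g1 = 1 ⊙ 1 = 1
g2 = 1 ⊕ 1 = 0
g4 = ¬0 = 1
g6 = ¬1 = 0

0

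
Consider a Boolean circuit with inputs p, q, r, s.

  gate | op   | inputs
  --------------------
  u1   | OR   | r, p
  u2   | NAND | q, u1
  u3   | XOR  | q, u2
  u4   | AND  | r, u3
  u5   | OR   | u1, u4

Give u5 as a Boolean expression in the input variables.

(r OR p) OR (r AND (q XOR (q NAND (r OR p))))

u1 = r OR p
u2 = q NAND u1 = q NAND (r OR p)
u3 = q XOR u2 = q XOR (q NAND (r OR p))
u4 = r AND u3 = r AND (q XOR (q NAND (r OR p)))
u5 = u1 OR u4 = (r OR p) OR (r AND (q XOR (q NAND (r OR p))))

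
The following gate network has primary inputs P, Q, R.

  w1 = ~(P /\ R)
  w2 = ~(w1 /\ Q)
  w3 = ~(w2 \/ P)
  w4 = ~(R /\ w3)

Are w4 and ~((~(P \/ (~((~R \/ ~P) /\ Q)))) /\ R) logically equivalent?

Yes

w1 = ~(P /\ R)
w2 = ~(w1 /\ Q) = ~((~(P /\ R)) /\ Q)
w3 = ~(w2 \/ P) = ~((~((~(P /\ R)) /\ Q)) \/ P)
w4 = ~(R /\ w3) = ~(R /\ (~((~((~(P /\ R)) /\ Q)) \/ P)))
At P=0, Q=1, R=1: circuit gives 0, formula gives 0.
At P=0, Q=0, R=0: circuit gives 1, formula gives 1.
Agrees on all 8 inputs.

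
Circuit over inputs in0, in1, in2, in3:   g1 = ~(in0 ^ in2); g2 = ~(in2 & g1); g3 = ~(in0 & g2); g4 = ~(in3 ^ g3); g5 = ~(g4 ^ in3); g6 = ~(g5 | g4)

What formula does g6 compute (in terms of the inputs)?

~((~((~(in3 ^ (~(in0 & (~(in2 & (~(in0 ^ in2)))))))) ^ in3)) | (~(in3 ^ (~(in0 & (~(in2 & (~(in0 ^ in2)))))))))

g1 = ~(in0 ^ in2)
g2 = ~(in2 & g1) = ~(in2 & (~(in0 ^ in2)))
g3 = ~(in0 & g2) = ~(in0 & (~(in2 & (~(in0 ^ in2)))))
g4 = ~(in3 ^ g3) = ~(in3 ^ (~(in0 & (~(in2 & (~(in0 ^ in2)))))))
g5 = ~(g4 ^ in3) = ~((~(in3 ^ (~(in0 & (~(in2 & (~(in0 ^ in2)))))))) ^ in3)
g6 = ~(g5 | g4) = ~((~((~(in3 ^ (~(in0 & (~(in2 & (~(in0 ^ in2)))))))) ^ in3)) | (~(in3 ^ (~(in0 & (~(in2 & (~(in0 ^ in2)))))))))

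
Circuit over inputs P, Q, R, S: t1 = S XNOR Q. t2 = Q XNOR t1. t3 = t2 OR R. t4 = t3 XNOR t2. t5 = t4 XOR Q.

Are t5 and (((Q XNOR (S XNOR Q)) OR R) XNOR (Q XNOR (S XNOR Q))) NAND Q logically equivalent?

No

t1 = S XNOR Q
t2 = Q XNOR t1 = Q XNOR (S XNOR Q)
t3 = t2 OR R = (Q XNOR (S XNOR Q)) OR R
t4 = t3 XNOR t2 = ((Q XNOR (S XNOR Q)) OR R) XNOR (Q XNOR (S XNOR Q))
t5 = t4 XOR Q = (((Q XNOR (S XNOR Q)) OR R) XNOR (Q XNOR (S XNOR Q))) XOR Q
At P=0, Q=0, R=1, S=0: circuit gives 0, formula gives 1.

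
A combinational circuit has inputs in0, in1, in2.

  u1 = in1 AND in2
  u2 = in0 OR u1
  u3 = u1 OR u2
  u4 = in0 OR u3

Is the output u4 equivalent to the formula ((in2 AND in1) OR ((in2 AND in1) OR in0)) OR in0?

u1 = in1 AND in2
u2 = in0 OR u1 = in0 OR (in1 AND in2)
u3 = u1 OR u2 = (in1 AND in2) OR (in0 OR (in1 AND in2))
u4 = in0 OR u3 = in0 OR ((in1 AND in2) OR (in0 OR (in1 AND in2)))
At in0=0, in1=0, in2=0: circuit gives 0, formula gives 0.
At in0=0, in1=1, in2=1: circuit gives 1, formula gives 1.
Agrees on all 8 inputs.

Yes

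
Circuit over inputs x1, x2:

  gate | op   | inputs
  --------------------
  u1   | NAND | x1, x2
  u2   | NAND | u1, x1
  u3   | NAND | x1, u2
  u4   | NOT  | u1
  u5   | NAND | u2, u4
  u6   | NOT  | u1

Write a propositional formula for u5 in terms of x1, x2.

((x1 NAND x2) NAND x1) NAND NOT (x1 NAND x2)

u1 = x1 NAND x2
u2 = u1 NAND x1 = (x1 NAND x2) NAND x1
u4 = NOT u1 = NOT (x1 NAND x2)
u5 = u2 NAND u4 = ((x1 NAND x2) NAND x1) NAND NOT (x1 NAND x2)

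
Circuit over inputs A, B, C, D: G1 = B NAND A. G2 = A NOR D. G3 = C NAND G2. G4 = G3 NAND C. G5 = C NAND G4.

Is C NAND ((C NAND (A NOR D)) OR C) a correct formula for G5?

G2 = A NOR D
G3 = C NAND G2 = C NAND (A NOR D)
G4 = G3 NAND C = (C NAND (A NOR D)) NAND C
G5 = C NAND G4 = C NAND ((C NAND (A NOR D)) NAND C)
At A=0, B=0, C=1, D=1: circuit gives 1, formula gives 0.

No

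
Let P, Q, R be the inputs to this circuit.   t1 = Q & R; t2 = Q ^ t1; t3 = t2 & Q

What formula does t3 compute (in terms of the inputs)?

t1 = Q & R
t2 = Q ^ t1 = Q ^ (Q & R)
t3 = t2 & Q = (Q ^ (Q & R)) & Q

(Q ^ (Q & R)) & Q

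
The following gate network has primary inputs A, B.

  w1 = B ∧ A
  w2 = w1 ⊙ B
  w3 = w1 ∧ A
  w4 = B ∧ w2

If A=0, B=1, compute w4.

0

w1 = 1 ∧ 0 = 0
w2 = 0 ⊙ 1 = 0
w4 = 1 ∧ 0 = 0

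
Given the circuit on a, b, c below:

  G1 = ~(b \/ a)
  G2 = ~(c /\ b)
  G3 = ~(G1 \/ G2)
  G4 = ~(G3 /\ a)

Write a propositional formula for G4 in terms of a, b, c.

G1 = ~(b \/ a)
G2 = ~(c /\ b)
G3 = ~(G1 \/ G2) = ~((~(b \/ a)) \/ (~(c /\ b)))
G4 = ~(G3 /\ a) = ~((~((~(b \/ a)) \/ (~(c /\ b)))) /\ a)

~((~((~(b \/ a)) \/ (~(c /\ b)))) /\ a)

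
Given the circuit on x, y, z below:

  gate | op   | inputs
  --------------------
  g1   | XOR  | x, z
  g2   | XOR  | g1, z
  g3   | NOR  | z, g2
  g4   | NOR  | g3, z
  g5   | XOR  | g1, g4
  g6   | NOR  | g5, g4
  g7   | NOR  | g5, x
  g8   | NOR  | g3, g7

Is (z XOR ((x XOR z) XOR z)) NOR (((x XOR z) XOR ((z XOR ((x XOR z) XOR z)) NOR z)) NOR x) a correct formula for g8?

g1 = x XOR z
g2 = g1 XOR z = (x XOR z) XOR z
g3 = z NOR g2 = z NOR ((x XOR z) XOR z)
g4 = g3 NOR z = (z NOR ((x XOR z) XOR z)) NOR z
g5 = g1 XOR g4 = (x XOR z) XOR ((z NOR ((x XOR z) XOR z)) NOR z)
g7 = g5 NOR x = ((x XOR z) XOR ((z NOR ((x XOR z) XOR z)) NOR z)) NOR x
g8 = g3 NOR g7 = (z NOR ((x XOR z) XOR z)) NOR (((x XOR z) XOR ((z NOR ((x XOR z) XOR z)) NOR z)) NOR x)
At x=0, y=0, z=0: circuit gives 0, formula gives 1.

No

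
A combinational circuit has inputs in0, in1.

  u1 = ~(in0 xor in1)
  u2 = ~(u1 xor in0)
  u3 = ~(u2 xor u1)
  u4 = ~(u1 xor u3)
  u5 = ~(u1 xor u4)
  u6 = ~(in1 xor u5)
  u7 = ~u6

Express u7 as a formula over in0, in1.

~(~(in1 xor (~((~(in0 xor in1)) xor (~((~(in0 xor in1)) xor (~((~((~(in0 xor in1)) xor in0)) xor (~(in0 xor in1))))))))))

u1 = ~(in0 xor in1)
u2 = ~(u1 xor in0) = ~((~(in0 xor in1)) xor in0)
u3 = ~(u2 xor u1) = ~((~((~(in0 xor in1)) xor in0)) xor (~(in0 xor in1)))
u4 = ~(u1 xor u3) = ~((~(in0 xor in1)) xor (~((~((~(in0 xor in1)) xor in0)) xor (~(in0 xor in1)))))
u5 = ~(u1 xor u4) = ~((~(in0 xor in1)) xor (~((~(in0 xor in1)) xor (~((~((~(in0 xor in1)) xor in0)) xor (~(in0 xor in1)))))))
u6 = ~(in1 xor u5) = ~(in1 xor (~((~(in0 xor in1)) xor (~((~(in0 xor in1)) xor (~((~((~(in0 xor in1)) xor in0)) xor (~(in0 xor in1)))))))))
u7 = ~u6 = ~(~(in1 xor (~((~(in0 xor in1)) xor (~((~(in0 xor in1)) xor (~((~((~(in0 xor in1)) xor in0)) xor (~(in0 xor in1))))))))))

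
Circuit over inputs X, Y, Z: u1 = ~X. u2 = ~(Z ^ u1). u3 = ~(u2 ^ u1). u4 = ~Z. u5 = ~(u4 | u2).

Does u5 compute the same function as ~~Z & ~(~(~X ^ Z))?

Yes

u1 = ~X
u2 = ~(Z ^ u1) = ~(Z ^ ~X)
u4 = ~Z
u5 = ~(u4 | u2) = ~(~Z | (~(Z ^ ~X)))
At X=0, Y=0, Z=0: circuit gives 0, formula gives 0.
At X=1, Y=0, Z=1: circuit gives 1, formula gives 1.
Agrees on all 8 inputs.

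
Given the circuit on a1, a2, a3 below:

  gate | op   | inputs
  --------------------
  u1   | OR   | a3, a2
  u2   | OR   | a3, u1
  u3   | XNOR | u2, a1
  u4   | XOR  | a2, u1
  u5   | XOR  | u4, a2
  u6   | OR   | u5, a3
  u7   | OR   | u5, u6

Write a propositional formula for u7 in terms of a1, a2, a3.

u1 = a3 OR a2
u4 = a2 XOR u1 = a2 XOR (a3 OR a2)
u5 = u4 XOR a2 = (a2 XOR (a3 OR a2)) XOR a2
u6 = u5 OR a3 = ((a2 XOR (a3 OR a2)) XOR a2) OR a3
u7 = u5 OR u6 = ((a2 XOR (a3 OR a2)) XOR a2) OR (((a2 XOR (a3 OR a2)) XOR a2) OR a3)

((a2 XOR (a3 OR a2)) XOR a2) OR (((a2 XOR (a3 OR a2)) XOR a2) OR a3)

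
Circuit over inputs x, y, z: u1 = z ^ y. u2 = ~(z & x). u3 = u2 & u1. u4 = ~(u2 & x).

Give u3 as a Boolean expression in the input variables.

u1 = z ^ y
u2 = ~(z & x)
u3 = u2 & u1 = (~(z & x)) & (z ^ y)

(~(z & x)) & (z ^ y)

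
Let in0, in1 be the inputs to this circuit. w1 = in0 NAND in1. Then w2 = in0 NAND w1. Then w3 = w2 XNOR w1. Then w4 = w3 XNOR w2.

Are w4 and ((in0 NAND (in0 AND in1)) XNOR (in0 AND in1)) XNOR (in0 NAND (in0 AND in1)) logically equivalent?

No

w1 = in0 NAND in1
w2 = in0 NAND w1 = in0 NAND (in0 NAND in1)
w3 = w2 XNOR w1 = (in0 NAND (in0 NAND in1)) XNOR (in0 NAND in1)
w4 = w3 XNOR w2 = ((in0 NAND (in0 NAND in1)) XNOR (in0 NAND in1)) XNOR (in0 NAND (in0 NAND in1))
At in0=0, in1=0: circuit gives 1, formula gives 0.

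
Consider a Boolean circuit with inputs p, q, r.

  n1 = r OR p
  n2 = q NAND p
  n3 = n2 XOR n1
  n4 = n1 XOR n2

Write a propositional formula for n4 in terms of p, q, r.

(r OR p) XOR (q NAND p)

n1 = r OR p
n2 = q NAND p
n4 = n1 XOR n2 = (r OR p) XOR (q NAND p)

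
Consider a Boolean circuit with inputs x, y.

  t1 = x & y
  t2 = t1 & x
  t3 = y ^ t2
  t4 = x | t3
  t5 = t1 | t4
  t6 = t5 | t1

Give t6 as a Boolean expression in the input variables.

t1 = x & y
t2 = t1 & x = (x & y) & x
t3 = y ^ t2 = y ^ ((x & y) & x)
t4 = x | t3 = x | (y ^ ((x & y) & x))
t5 = t1 | t4 = (x & y) | (x | (y ^ ((x & y) & x)))
t6 = t5 | t1 = ((x & y) | (x | (y ^ ((x & y) & x)))) | (x & y)

((x & y) | (x | (y ^ ((x & y) & x)))) | (x & y)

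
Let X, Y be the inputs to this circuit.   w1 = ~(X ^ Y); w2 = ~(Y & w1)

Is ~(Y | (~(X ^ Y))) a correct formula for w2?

w1 = ~(X ^ Y)
w2 = ~(Y & w1) = ~(Y & (~(X ^ Y)))
At X=0, Y=0: circuit gives 1, formula gives 0.

No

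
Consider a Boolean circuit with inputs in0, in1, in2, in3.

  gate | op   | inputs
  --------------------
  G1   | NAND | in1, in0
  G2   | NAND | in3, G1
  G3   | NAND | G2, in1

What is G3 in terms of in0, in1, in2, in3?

(in3 NAND (in1 NAND in0)) NAND in1

G1 = in1 NAND in0
G2 = in3 NAND G1 = in3 NAND (in1 NAND in0)
G3 = G2 NAND in1 = (in3 NAND (in1 NAND in0)) NAND in1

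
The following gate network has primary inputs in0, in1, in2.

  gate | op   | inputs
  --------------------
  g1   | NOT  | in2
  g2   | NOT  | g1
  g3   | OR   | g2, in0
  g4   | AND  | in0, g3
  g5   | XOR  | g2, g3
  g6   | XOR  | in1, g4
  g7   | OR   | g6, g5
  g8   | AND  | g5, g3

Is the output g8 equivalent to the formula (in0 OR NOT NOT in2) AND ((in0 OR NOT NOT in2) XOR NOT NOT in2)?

g1 = NOT in2
g2 = NOT g1 = NOT NOT in2
g3 = g2 OR in0 = NOT NOT in2 OR in0
g5 = g2 XOR g3 = NOT NOT in2 XOR (NOT NOT in2 OR in0)
g8 = g5 AND g3 = (NOT NOT in2 XOR (NOT NOT in2 OR in0)) AND (NOT NOT in2 OR in0)
At in0=0, in1=0, in2=0: circuit gives 0, formula gives 0.
At in0=1, in1=0, in2=0: circuit gives 1, formula gives 1.
Agrees on all 8 inputs.

Yes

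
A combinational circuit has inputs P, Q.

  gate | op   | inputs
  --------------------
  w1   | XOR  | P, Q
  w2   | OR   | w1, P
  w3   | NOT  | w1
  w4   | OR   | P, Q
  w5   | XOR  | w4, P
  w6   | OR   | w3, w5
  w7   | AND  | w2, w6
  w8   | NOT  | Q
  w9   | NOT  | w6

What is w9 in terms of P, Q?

NOT (NOT (P XOR Q) OR ((P OR Q) XOR P))

w1 = P XOR Q
w3 = NOT w1 = NOT (P XOR Q)
w4 = P OR Q
w5 = w4 XOR P = (P OR Q) XOR P
w6 = w3 OR w5 = NOT (P XOR Q) OR ((P OR Q) XOR P)
w9 = NOT w6 = NOT (NOT (P XOR Q) OR ((P OR Q) XOR P))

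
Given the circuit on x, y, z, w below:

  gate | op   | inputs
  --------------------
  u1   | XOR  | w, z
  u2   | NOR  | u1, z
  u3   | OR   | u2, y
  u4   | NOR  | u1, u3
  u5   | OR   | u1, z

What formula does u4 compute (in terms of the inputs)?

u1 = w XOR z
u2 = u1 NOR z = (w XOR z) NOR z
u3 = u2 OR y = ((w XOR z) NOR z) OR y
u4 = u1 NOR u3 = (w XOR z) NOR (((w XOR z) NOR z) OR y)

(w XOR z) NOR (((w XOR z) NOR z) OR y)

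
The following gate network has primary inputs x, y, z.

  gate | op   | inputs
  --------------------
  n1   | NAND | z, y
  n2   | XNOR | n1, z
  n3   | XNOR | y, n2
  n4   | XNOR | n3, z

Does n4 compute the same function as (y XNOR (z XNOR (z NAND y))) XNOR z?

Yes

n1 = z NAND y
n2 = n1 XNOR z = (z NAND y) XNOR z
n3 = y XNOR n2 = y XNOR ((z NAND y) XNOR z)
n4 = n3 XNOR z = (y XNOR ((z NAND y) XNOR z)) XNOR z
At x=0, y=0, z=0: circuit gives 0, formula gives 0.
At x=0, y=1, z=0: circuit gives 1, formula gives 1.
Agrees on all 8 inputs.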